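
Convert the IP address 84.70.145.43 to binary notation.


84 = 01010100
70 = 01000110
145 = 10010001
43 = 00101011
Binary: 01010100.01000110.10010001.00101011


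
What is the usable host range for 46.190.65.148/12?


Network: 46.176.0.0
Broadcast: 46.191.255.255
First usable = network + 1
Last usable = broadcast - 1
Range: 46.176.0.1 to 46.191.255.254


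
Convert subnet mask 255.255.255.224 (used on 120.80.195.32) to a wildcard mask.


Subnet mask: 255.255.255.224
Wildcard = 255.255.255.255 - subnet mask
255 - 255 = 0
255 - 255 = 0
255 - 255 = 0
255 - 224 = 31
Wildcard: 0.0.0.31


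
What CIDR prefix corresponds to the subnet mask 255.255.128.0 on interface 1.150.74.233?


Binary: 11111111.11111111.10000000.00000000
Count leading 1s
Prefix: /17


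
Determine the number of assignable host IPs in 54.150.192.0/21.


Host bits = 32 - 21 = 11
Total addresses = 2^11 = 2048
Usable = total - 2 (network and broadcast)
Usable hosts: 2046


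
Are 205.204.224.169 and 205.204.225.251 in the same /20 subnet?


Mask: 255.255.240.0
205.204.224.169 AND mask = 205.204.224.0
205.204.225.251 AND mask = 205.204.224.0
Yes, same subnet (205.204.224.0)


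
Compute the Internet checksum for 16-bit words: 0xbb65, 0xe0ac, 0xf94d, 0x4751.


Sum all words (with carry folding):
+ 0xbb65 = 0xbb65
+ 0xe0ac = 0x9c12
+ 0xf94d = 0x9560
+ 0x4751 = 0xdcb1
One's complement: ~0xdcb1
Checksum = 0x234e


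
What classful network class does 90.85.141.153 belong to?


First octet: 90
Binary: 01011010
0xxxxxxx -> Class A (1-126)
Class A, default mask 255.0.0.0 (/8)


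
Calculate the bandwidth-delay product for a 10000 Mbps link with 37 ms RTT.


BDP = bandwidth * RTT
= 10000 Mbps * 37 ms
= 10000 * 1e6 * 37 / 1000 bits
= 370000000 bits
= 46250000 bytes
= 45166.0156 KB
BDP = 370000000 bits (46250000 bytes)


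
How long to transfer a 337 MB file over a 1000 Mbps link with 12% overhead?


Effective throughput = 1000 * (1 - 12/100) = 880 Mbps
File size in Mb = 337 * 8 = 2696 Mb
Time = 2696 / 880
Time = 3.0636 seconds


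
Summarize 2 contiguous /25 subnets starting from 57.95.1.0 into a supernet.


Original prefix: /25
Number of subnets: 2 = 2^1
New prefix = 25 - 1 = 24
Supernet: 57.95.1.0/24


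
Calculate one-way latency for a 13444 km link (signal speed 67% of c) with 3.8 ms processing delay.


Speed = 0.67 * 3e5 km/s = 201000 km/s
Propagation delay = 13444 / 201000 = 0.0669 s = 66.8856 ms
Processing delay = 3.8 ms
Total one-way latency = 70.6856 ms


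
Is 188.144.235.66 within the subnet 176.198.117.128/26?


Subnet network: 176.198.117.128
Test IP AND mask: 188.144.235.64
No, 188.144.235.66 is not in 176.198.117.128/26


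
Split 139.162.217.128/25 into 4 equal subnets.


New prefix = 25 + 2 = 27
Each subnet has 32 addresses
  139.162.217.128/27
  139.162.217.160/27
  139.162.217.192/27
  139.162.217.224/27
Subnets: 139.162.217.128/27, 139.162.217.160/27, 139.162.217.192/27, 139.162.217.224/27


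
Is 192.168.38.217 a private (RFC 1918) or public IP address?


RFC 1918 private ranges:
  10.0.0.0/8 (10.0.0.0 - 10.255.255.255)
  172.16.0.0/12 (172.16.0.0 - 172.31.255.255)
  192.168.0.0/16 (192.168.0.0 - 192.168.255.255)
Private (in 192.168.0.0/16)


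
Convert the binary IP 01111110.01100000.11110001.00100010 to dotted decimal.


01111110 = 126
01100000 = 96
11110001 = 241
00100010 = 34
IP: 126.96.241.34


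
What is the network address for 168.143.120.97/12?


IP:   10101000.10001111.01111000.01100001
Mask: 11111111.11110000.00000000.00000000
AND operation:
Net:  10101000.10000000.00000000.00000000
Network: 168.128.0.0/12


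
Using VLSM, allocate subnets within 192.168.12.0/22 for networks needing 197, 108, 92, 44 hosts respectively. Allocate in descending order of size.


197 hosts -> /24 (254 usable): 192.168.12.0/24
108 hosts -> /25 (126 usable): 192.168.13.0/25
92 hosts -> /25 (126 usable): 192.168.13.128/25
44 hosts -> /26 (62 usable): 192.168.14.0/26
Allocation: 192.168.12.0/24 (197 hosts, 254 usable); 192.168.13.0/25 (108 hosts, 126 usable); 192.168.13.128/25 (92 hosts, 126 usable); 192.168.14.0/26 (44 hosts, 62 usable)


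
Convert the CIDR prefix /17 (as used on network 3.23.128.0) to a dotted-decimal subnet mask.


/17 means 17 network bits, 15 host bits
Binary: 11111111111111111000000000000000
Mask: 255.255.128.0


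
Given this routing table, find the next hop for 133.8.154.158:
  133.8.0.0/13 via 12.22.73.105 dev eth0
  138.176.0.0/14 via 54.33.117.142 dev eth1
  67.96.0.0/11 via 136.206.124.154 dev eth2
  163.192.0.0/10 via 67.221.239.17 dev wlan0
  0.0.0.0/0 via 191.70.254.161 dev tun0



Longest prefix match for 133.8.154.158:
  /13 133.8.0.0: MATCH
  /14 138.176.0.0: no
  /11 67.96.0.0: no
  /10 163.192.0.0: no
  /0 0.0.0.0: MATCH
Selected: next-hop 12.22.73.105 via eth0 (matched /13)


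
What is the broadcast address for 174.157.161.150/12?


Network: 174.144.0.0/12
Host bits = 20
Set all host bits to 1:
Broadcast: 174.159.255.255


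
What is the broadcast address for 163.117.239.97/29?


Network: 163.117.239.96/29
Host bits = 3
Set all host bits to 1:
Broadcast: 163.117.239.103


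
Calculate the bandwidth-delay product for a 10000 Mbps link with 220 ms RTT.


BDP = bandwidth * RTT
= 10000 Mbps * 220 ms
= 10000 * 1e6 * 220 / 1000 bits
= 2200000000 bits
= 275000000 bytes
= 268554.6875 KB
BDP = 2200000000 bits (275000000 bytes)


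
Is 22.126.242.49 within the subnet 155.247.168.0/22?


Subnet network: 155.247.168.0
Test IP AND mask: 22.126.240.0
No, 22.126.242.49 is not in 155.247.168.0/22


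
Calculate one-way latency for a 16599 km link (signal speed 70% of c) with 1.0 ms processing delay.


Speed = 0.7 * 3e5 km/s = 210000 km/s
Propagation delay = 16599 / 210000 = 0.079 s = 79.0429 ms
Processing delay = 1.0 ms
Total one-way latency = 80.0429 ms


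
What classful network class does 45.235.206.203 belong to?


First octet: 45
Binary: 00101101
0xxxxxxx -> Class A (1-126)
Class A, default mask 255.0.0.0 (/8)


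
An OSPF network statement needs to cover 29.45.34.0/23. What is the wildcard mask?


Subnet mask: 255.255.254.0
Wildcard = 255.255.255.255 - subnet mask
255 - 255 = 0
255 - 255 = 0
255 - 254 = 1
255 - 0 = 255
Wildcard: 0.0.1.255


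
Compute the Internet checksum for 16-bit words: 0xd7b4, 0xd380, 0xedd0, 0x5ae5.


Sum all words (with carry folding):
+ 0xd7b4 = 0xd7b4
+ 0xd380 = 0xab35
+ 0xedd0 = 0x9906
+ 0x5ae5 = 0xf3eb
One's complement: ~0xf3eb
Checksum = 0x0c14


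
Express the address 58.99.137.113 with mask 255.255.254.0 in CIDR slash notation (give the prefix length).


Binary: 11111111.11111111.11111110.00000000
Count leading 1s
Prefix: /23


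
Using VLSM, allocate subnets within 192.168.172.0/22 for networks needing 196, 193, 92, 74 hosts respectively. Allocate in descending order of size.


196 hosts -> /24 (254 usable): 192.168.172.0/24
193 hosts -> /24 (254 usable): 192.168.173.0/24
92 hosts -> /25 (126 usable): 192.168.174.0/25
74 hosts -> /25 (126 usable): 192.168.174.128/25
Allocation: 192.168.172.0/24 (196 hosts, 254 usable); 192.168.173.0/24 (193 hosts, 254 usable); 192.168.174.0/25 (92 hosts, 126 usable); 192.168.174.128/25 (74 hosts, 126 usable)


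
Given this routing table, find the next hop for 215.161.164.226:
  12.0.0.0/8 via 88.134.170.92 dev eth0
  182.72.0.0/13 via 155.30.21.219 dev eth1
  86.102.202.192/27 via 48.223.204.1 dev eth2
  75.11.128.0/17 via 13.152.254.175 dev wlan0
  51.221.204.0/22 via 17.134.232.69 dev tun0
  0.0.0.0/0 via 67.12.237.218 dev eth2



Longest prefix match for 215.161.164.226:
  /8 12.0.0.0: no
  /13 182.72.0.0: no
  /27 86.102.202.192: no
  /17 75.11.128.0: no
  /22 51.221.204.0: no
  /0 0.0.0.0: MATCH
Selected: next-hop 67.12.237.218 via eth2 (matched /0)


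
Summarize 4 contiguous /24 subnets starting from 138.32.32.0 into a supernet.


Original prefix: /24
Number of subnets: 4 = 2^2
New prefix = 24 - 2 = 22
Supernet: 138.32.32.0/22


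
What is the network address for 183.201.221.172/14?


IP:   10110111.11001001.11011101.10101100
Mask: 11111111.11111100.00000000.00000000
AND operation:
Net:  10110111.11001000.00000000.00000000
Network: 183.200.0.0/14


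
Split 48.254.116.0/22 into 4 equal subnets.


New prefix = 22 + 2 = 24
Each subnet has 256 addresses
  48.254.116.0/24
  48.254.117.0/24
  48.254.118.0/24
  48.254.119.0/24
Subnets: 48.254.116.0/24, 48.254.117.0/24, 48.254.118.0/24, 48.254.119.0/24


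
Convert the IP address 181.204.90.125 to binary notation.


181 = 10110101
204 = 11001100
90 = 01011010
125 = 01111101
Binary: 10110101.11001100.01011010.01111101


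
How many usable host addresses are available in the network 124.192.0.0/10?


Host bits = 32 - 10 = 22
Total addresses = 2^22 = 4194304
Usable = total - 2 (network and broadcast)
Usable hosts: 4194302


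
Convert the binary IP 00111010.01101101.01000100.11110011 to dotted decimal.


00111010 = 58
01101101 = 109
01000100 = 68
11110011 = 243
IP: 58.109.68.243


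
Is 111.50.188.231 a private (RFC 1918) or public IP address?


RFC 1918 private ranges:
  10.0.0.0/8 (10.0.0.0 - 10.255.255.255)
  172.16.0.0/12 (172.16.0.0 - 172.31.255.255)
  192.168.0.0/16 (192.168.0.0 - 192.168.255.255)
Public (not in any RFC 1918 range)


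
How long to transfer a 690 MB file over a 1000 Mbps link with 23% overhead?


Effective throughput = 1000 * (1 - 23/100) = 770 Mbps
File size in Mb = 690 * 8 = 5520 Mb
Time = 5520 / 770
Time = 7.1688 seconds


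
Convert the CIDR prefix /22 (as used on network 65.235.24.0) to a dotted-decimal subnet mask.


/22 means 22 network bits, 10 host bits
Binary: 11111111111111111111110000000000
Mask: 255.255.252.0


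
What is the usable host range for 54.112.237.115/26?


Network: 54.112.237.64
Broadcast: 54.112.237.127
First usable = network + 1
Last usable = broadcast - 1
Range: 54.112.237.65 to 54.112.237.126


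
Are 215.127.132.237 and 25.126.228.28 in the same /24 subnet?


Mask: 255.255.255.0
215.127.132.237 AND mask = 215.127.132.0
25.126.228.28 AND mask = 25.126.228.0
No, different subnets (215.127.132.0 vs 25.126.228.0)


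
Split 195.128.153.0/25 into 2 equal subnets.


New prefix = 25 + 1 = 26
Each subnet has 64 addresses
  195.128.153.0/26
  195.128.153.64/26
Subnets: 195.128.153.0/26, 195.128.153.64/26


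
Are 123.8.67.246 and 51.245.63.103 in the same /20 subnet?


Mask: 255.255.240.0
123.8.67.246 AND mask = 123.8.64.0
51.245.63.103 AND mask = 51.245.48.0
No, different subnets (123.8.64.0 vs 51.245.48.0)


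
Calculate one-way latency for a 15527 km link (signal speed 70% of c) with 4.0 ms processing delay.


Speed = 0.7 * 3e5 km/s = 210000 km/s
Propagation delay = 15527 / 210000 = 0.0739 s = 73.9381 ms
Processing delay = 4.0 ms
Total one-way latency = 77.9381 ms


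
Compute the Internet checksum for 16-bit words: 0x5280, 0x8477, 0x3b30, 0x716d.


Sum all words (with carry folding):
+ 0x5280 = 0x5280
+ 0x8477 = 0xd6f7
+ 0x3b30 = 0x1228
+ 0x716d = 0x8395
One's complement: ~0x8395
Checksum = 0x7c6a


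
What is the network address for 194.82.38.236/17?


IP:   11000010.01010010.00100110.11101100
Mask: 11111111.11111111.10000000.00000000
AND operation:
Net:  11000010.01010010.00000000.00000000
Network: 194.82.0.0/17


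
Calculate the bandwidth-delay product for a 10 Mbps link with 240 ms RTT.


BDP = bandwidth * RTT
= 10 Mbps * 240 ms
= 10 * 1e6 * 240 / 1000 bits
= 2400000 bits
= 300000 bytes
= 292.9688 KB
BDP = 2400000 bits (300000 bytes)


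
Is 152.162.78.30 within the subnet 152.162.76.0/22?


Subnet network: 152.162.76.0
Test IP AND mask: 152.162.76.0
Yes, 152.162.78.30 is in 152.162.76.0/22


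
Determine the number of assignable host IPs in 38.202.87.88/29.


Host bits = 32 - 29 = 3
Total addresses = 2^3 = 8
Usable = total - 2 (network and broadcast)
Usable hosts: 6


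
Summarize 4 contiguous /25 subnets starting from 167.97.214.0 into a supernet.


Original prefix: /25
Number of subnets: 4 = 2^2
New prefix = 25 - 2 = 23
Supernet: 167.97.214.0/23


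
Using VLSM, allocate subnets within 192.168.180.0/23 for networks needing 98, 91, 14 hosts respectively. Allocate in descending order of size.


98 hosts -> /25 (126 usable): 192.168.180.0/25
91 hosts -> /25 (126 usable): 192.168.180.128/25
14 hosts -> /28 (14 usable): 192.168.181.0/28
Allocation: 192.168.180.0/25 (98 hosts, 126 usable); 192.168.180.128/25 (91 hosts, 126 usable); 192.168.181.0/28 (14 hosts, 14 usable)


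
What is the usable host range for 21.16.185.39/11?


Network: 21.0.0.0
Broadcast: 21.31.255.255
First usable = network + 1
Last usable = broadcast - 1
Range: 21.0.0.1 to 21.31.255.254


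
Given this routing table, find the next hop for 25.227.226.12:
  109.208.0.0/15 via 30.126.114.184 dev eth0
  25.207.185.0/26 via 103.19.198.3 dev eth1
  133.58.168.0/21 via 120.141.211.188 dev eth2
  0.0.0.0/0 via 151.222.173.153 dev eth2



Longest prefix match for 25.227.226.12:
  /15 109.208.0.0: no
  /26 25.207.185.0: no
  /21 133.58.168.0: no
  /0 0.0.0.0: MATCH
Selected: next-hop 151.222.173.153 via eth2 (matched /0)


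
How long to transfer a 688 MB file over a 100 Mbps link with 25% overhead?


Effective throughput = 100 * (1 - 25/100) = 75 Mbps
File size in Mb = 688 * 8 = 5504 Mb
Time = 5504 / 75
Time = 73.3867 seconds


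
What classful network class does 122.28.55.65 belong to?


First octet: 122
Binary: 01111010
0xxxxxxx -> Class A (1-126)
Class A, default mask 255.0.0.0 (/8)


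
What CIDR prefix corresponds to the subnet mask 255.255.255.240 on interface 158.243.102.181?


Binary: 11111111.11111111.11111111.11110000
Count leading 1s
Prefix: /28


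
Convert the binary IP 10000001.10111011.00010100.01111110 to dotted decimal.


10000001 = 129
10111011 = 187
00010100 = 20
01111110 = 126
IP: 129.187.20.126


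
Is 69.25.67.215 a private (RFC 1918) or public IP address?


RFC 1918 private ranges:
  10.0.0.0/8 (10.0.0.0 - 10.255.255.255)
  172.16.0.0/12 (172.16.0.0 - 172.31.255.255)
  192.168.0.0/16 (192.168.0.0 - 192.168.255.255)
Public (not in any RFC 1918 range)


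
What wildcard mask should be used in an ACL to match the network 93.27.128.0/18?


Subnet mask: 255.255.192.0
Wildcard = 255.255.255.255 - subnet mask
255 - 255 = 0
255 - 255 = 0
255 - 192 = 63
255 - 0 = 255
Wildcard: 0.0.63.255


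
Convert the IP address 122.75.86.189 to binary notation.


122 = 01111010
75 = 01001011
86 = 01010110
189 = 10111101
Binary: 01111010.01001011.01010110.10111101


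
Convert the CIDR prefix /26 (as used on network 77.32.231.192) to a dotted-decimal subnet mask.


/26 means 26 network bits, 6 host bits
Binary: 11111111111111111111111111000000
Mask: 255.255.255.192


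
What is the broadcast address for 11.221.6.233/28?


Network: 11.221.6.224/28
Host bits = 4
Set all host bits to 1:
Broadcast: 11.221.6.239


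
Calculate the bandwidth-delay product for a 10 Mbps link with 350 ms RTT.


BDP = bandwidth * RTT
= 10 Mbps * 350 ms
= 10 * 1e6 * 350 / 1000 bits
= 3500000 bits
= 437500 bytes
= 427.2461 KB
BDP = 3500000 bits (437500 bytes)


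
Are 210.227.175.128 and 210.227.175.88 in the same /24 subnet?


Mask: 255.255.255.0
210.227.175.128 AND mask = 210.227.175.0
210.227.175.88 AND mask = 210.227.175.0
Yes, same subnet (210.227.175.0)


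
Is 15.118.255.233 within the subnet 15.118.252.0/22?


Subnet network: 15.118.252.0
Test IP AND mask: 15.118.252.0
Yes, 15.118.255.233 is in 15.118.252.0/22


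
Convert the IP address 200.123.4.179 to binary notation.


200 = 11001000
123 = 01111011
4 = 00000100
179 = 10110011
Binary: 11001000.01111011.00000100.10110011


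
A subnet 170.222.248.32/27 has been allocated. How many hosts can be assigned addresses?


Host bits = 32 - 27 = 5
Total addresses = 2^5 = 32
Usable = total - 2 (network and broadcast)
Usable hosts: 30


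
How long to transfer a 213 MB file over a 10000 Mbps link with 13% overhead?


Effective throughput = 10000 * (1 - 13/100) = 8700 Mbps
File size in Mb = 213 * 8 = 1704 Mb
Time = 1704 / 8700
Time = 0.1959 seconds


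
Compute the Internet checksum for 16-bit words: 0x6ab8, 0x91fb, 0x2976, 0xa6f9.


Sum all words (with carry folding):
+ 0x6ab8 = 0x6ab8
+ 0x91fb = 0xfcb3
+ 0x2976 = 0x262a
+ 0xa6f9 = 0xcd23
One's complement: ~0xcd23
Checksum = 0x32dc


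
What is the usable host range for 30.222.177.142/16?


Network: 30.222.0.0
Broadcast: 30.222.255.255
First usable = network + 1
Last usable = broadcast - 1
Range: 30.222.0.1 to 30.222.255.254


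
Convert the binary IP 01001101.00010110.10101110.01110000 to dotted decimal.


01001101 = 77
00010110 = 22
10101110 = 174
01110000 = 112
IP: 77.22.174.112


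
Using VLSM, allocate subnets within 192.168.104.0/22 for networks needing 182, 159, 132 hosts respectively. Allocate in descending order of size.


182 hosts -> /24 (254 usable): 192.168.104.0/24
159 hosts -> /24 (254 usable): 192.168.105.0/24
132 hosts -> /24 (254 usable): 192.168.106.0/24
Allocation: 192.168.104.0/24 (182 hosts, 254 usable); 192.168.105.0/24 (159 hosts, 254 usable); 192.168.106.0/24 (132 hosts, 254 usable)


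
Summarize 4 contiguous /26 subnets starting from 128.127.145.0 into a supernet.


Original prefix: /26
Number of subnets: 4 = 2^2
New prefix = 26 - 2 = 24
Supernet: 128.127.145.0/24


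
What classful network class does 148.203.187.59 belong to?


First octet: 148
Binary: 10010100
10xxxxxx -> Class B (128-191)
Class B, default mask 255.255.0.0 (/16)


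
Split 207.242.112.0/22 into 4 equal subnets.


New prefix = 22 + 2 = 24
Each subnet has 256 addresses
  207.242.112.0/24
  207.242.113.0/24
  207.242.114.0/24
  207.242.115.0/24
Subnets: 207.242.112.0/24, 207.242.113.0/24, 207.242.114.0/24, 207.242.115.0/24


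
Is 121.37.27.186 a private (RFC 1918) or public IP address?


RFC 1918 private ranges:
  10.0.0.0/8 (10.0.0.0 - 10.255.255.255)
  172.16.0.0/12 (172.16.0.0 - 172.31.255.255)
  192.168.0.0/16 (192.168.0.0 - 192.168.255.255)
Public (not in any RFC 1918 range)


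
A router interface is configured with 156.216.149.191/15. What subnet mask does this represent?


/15 means 15 network bits, 17 host bits
Binary: 11111111111111100000000000000000
Mask: 255.254.0.0


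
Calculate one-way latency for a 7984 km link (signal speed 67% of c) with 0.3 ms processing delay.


Speed = 0.67 * 3e5 km/s = 201000 km/s
Propagation delay = 7984 / 201000 = 0.0397 s = 39.7214 ms
Processing delay = 0.3 ms
Total one-way latency = 40.0214 ms


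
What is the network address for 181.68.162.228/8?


IP:   10110101.01000100.10100010.11100100
Mask: 11111111.00000000.00000000.00000000
AND operation:
Net:  10110101.00000000.00000000.00000000
Network: 181.0.0.0/8


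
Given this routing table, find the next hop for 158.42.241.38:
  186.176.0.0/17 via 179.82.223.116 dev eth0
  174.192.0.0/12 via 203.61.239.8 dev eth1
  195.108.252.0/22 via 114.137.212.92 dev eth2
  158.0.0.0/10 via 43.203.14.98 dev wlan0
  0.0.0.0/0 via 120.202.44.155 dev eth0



Longest prefix match for 158.42.241.38:
  /17 186.176.0.0: no
  /12 174.192.0.0: no
  /22 195.108.252.0: no
  /10 158.0.0.0: MATCH
  /0 0.0.0.0: MATCH
Selected: next-hop 43.203.14.98 via wlan0 (matched /10)


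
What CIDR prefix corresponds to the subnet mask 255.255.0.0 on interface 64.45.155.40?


Binary: 11111111.11111111.00000000.00000000
Count leading 1s
Prefix: /16


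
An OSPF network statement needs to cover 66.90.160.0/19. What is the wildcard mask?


Subnet mask: 255.255.224.0
Wildcard = 255.255.255.255 - subnet mask
255 - 255 = 0
255 - 255 = 0
255 - 224 = 31
255 - 0 = 255
Wildcard: 0.0.31.255


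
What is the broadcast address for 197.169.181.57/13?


Network: 197.168.0.0/13
Host bits = 19
Set all host bits to 1:
Broadcast: 197.175.255.255


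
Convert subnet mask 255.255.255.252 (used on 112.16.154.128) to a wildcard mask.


Subnet mask: 255.255.255.252
Wildcard = 255.255.255.255 - subnet mask
255 - 255 = 0
255 - 255 = 0
255 - 255 = 0
255 - 252 = 3
Wildcard: 0.0.0.3


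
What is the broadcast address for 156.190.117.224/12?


Network: 156.176.0.0/12
Host bits = 20
Set all host bits to 1:
Broadcast: 156.191.255.255


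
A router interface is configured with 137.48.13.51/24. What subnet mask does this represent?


/24 means 24 network bits, 8 host bits
Binary: 11111111111111111111111100000000
Mask: 255.255.255.0


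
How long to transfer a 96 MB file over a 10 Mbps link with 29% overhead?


Effective throughput = 10 * (1 - 29/100) = 7.1 Mbps
File size in Mb = 96 * 8 = 768 Mb
Time = 768 / 7.1
Time = 108.169 seconds


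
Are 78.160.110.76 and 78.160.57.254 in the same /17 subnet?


Mask: 255.255.128.0
78.160.110.76 AND mask = 78.160.0.0
78.160.57.254 AND mask = 78.160.0.0
Yes, same subnet (78.160.0.0)


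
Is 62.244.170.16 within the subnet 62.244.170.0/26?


Subnet network: 62.244.170.0
Test IP AND mask: 62.244.170.0
Yes, 62.244.170.16 is in 62.244.170.0/26


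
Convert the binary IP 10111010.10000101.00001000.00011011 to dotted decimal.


10111010 = 186
10000101 = 133
00001000 = 8
00011011 = 27
IP: 186.133.8.27


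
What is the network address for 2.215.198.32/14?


IP:   00000010.11010111.11000110.00100000
Mask: 11111111.11111100.00000000.00000000
AND operation:
Net:  00000010.11010100.00000000.00000000
Network: 2.212.0.0/14


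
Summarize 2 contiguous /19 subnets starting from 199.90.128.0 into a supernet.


Original prefix: /19
Number of subnets: 2 = 2^1
New prefix = 19 - 1 = 18
Supernet: 199.90.128.0/18


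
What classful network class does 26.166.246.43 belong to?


First octet: 26
Binary: 00011010
0xxxxxxx -> Class A (1-126)
Class A, default mask 255.0.0.0 (/8)


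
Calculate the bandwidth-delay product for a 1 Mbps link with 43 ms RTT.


BDP = bandwidth * RTT
= 1 Mbps * 43 ms
= 1 * 1e6 * 43 / 1000 bits
= 43000 bits
= 5375 bytes
= 5.249 KB
BDP = 43000 bits (5375 bytes)


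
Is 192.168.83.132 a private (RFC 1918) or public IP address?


RFC 1918 private ranges:
  10.0.0.0/8 (10.0.0.0 - 10.255.255.255)
  172.16.0.0/12 (172.16.0.0 - 172.31.255.255)
  192.168.0.0/16 (192.168.0.0 - 192.168.255.255)
Private (in 192.168.0.0/16)


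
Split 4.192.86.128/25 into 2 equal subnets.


New prefix = 25 + 1 = 26
Each subnet has 64 addresses
  4.192.86.128/26
  4.192.86.192/26
Subnets: 4.192.86.128/26, 4.192.86.192/26


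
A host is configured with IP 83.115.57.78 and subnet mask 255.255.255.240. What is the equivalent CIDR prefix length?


Binary: 11111111.11111111.11111111.11110000
Count leading 1s
Prefix: /28


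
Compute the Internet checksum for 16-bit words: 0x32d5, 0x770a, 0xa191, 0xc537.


Sum all words (with carry folding):
+ 0x32d5 = 0x32d5
+ 0x770a = 0xa9df
+ 0xa191 = 0x4b71
+ 0xc537 = 0x10a9
One's complement: ~0x10a9
Checksum = 0xef56


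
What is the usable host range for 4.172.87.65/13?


Network: 4.168.0.0
Broadcast: 4.175.255.255
First usable = network + 1
Last usable = broadcast - 1
Range: 4.168.0.1 to 4.175.255.254


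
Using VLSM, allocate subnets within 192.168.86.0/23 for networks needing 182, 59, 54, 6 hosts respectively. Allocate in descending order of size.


182 hosts -> /24 (254 usable): 192.168.86.0/24
59 hosts -> /26 (62 usable): 192.168.87.0/26
54 hosts -> /26 (62 usable): 192.168.87.64/26
6 hosts -> /29 (6 usable): 192.168.87.128/29
Allocation: 192.168.86.0/24 (182 hosts, 254 usable); 192.168.87.0/26 (59 hosts, 62 usable); 192.168.87.64/26 (54 hosts, 62 usable); 192.168.87.128/29 (6 hosts, 6 usable)


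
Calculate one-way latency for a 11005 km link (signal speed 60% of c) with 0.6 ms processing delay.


Speed = 0.6 * 3e5 km/s = 180000 km/s
Propagation delay = 11005 / 180000 = 0.0611 s = 61.1389 ms
Processing delay = 0.6 ms
Total one-way latency = 61.7389 ms


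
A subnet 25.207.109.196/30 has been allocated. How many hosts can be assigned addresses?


Host bits = 32 - 30 = 2
Total addresses = 2^2 = 4
Usable = total - 2 (network and broadcast)
Usable hosts: 2


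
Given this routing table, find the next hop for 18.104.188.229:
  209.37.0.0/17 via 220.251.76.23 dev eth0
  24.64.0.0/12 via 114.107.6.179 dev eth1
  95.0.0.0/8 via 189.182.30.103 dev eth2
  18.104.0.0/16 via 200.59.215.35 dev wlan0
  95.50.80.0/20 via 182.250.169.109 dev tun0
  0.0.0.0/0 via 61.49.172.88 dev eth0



Longest prefix match for 18.104.188.229:
  /17 209.37.0.0: no
  /12 24.64.0.0: no
  /8 95.0.0.0: no
  /16 18.104.0.0: MATCH
  /20 95.50.80.0: no
  /0 0.0.0.0: MATCH
Selected: next-hop 200.59.215.35 via wlan0 (matched /16)


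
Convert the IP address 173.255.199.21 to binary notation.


173 = 10101101
255 = 11111111
199 = 11000111
21 = 00010101
Binary: 10101101.11111111.11000111.00010101


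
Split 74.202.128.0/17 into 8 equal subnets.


New prefix = 17 + 3 = 20
Each subnet has 4096 addresses
  74.202.128.0/20
  74.202.144.0/20
  74.202.160.0/20
  74.202.176.0/20
  74.202.192.0/20
  74.202.208.0/20
  74.202.224.0/20
  74.202.240.0/20
Subnets: 74.202.128.0/20, 74.202.144.0/20, 74.202.160.0/20, 74.202.176.0/20, 74.202.192.0/20, 74.202.208.0/20, 74.202.224.0/20, 74.202.240.0/20


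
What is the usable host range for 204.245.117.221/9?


Network: 204.128.0.0
Broadcast: 204.255.255.255
First usable = network + 1
Last usable = broadcast - 1
Range: 204.128.0.1 to 204.255.255.254


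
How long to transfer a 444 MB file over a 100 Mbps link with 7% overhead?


Effective throughput = 100 * (1 - 7/100) = 93 Mbps
File size in Mb = 444 * 8 = 3552 Mb
Time = 3552 / 93
Time = 38.1935 seconds


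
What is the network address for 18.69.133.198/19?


IP:   00010010.01000101.10000101.11000110
Mask: 11111111.11111111.11100000.00000000
AND operation:
Net:  00010010.01000101.10000000.00000000
Network: 18.69.128.0/19


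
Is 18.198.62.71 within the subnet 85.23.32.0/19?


Subnet network: 85.23.32.0
Test IP AND mask: 18.198.32.0
No, 18.198.62.71 is not in 85.23.32.0/19


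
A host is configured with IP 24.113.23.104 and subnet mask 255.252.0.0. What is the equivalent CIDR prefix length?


Binary: 11111111.11111100.00000000.00000000
Count leading 1s
Prefix: /14


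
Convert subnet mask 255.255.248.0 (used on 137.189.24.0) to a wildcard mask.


Subnet mask: 255.255.248.0
Wildcard = 255.255.255.255 - subnet mask
255 - 255 = 0
255 - 255 = 0
255 - 248 = 7
255 - 0 = 255
Wildcard: 0.0.7.255


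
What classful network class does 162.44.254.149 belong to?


First octet: 162
Binary: 10100010
10xxxxxx -> Class B (128-191)
Class B, default mask 255.255.0.0 (/16)


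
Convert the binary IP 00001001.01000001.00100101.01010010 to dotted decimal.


00001001 = 9
01000001 = 65
00100101 = 37
01010010 = 82
IP: 9.65.37.82


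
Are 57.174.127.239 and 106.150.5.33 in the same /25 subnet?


Mask: 255.255.255.128
57.174.127.239 AND mask = 57.174.127.128
106.150.5.33 AND mask = 106.150.5.0
No, different subnets (57.174.127.128 vs 106.150.5.0)


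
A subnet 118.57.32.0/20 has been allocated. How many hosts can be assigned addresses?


Host bits = 32 - 20 = 12
Total addresses = 2^12 = 4096
Usable = total - 2 (network and broadcast)
Usable hosts: 4094


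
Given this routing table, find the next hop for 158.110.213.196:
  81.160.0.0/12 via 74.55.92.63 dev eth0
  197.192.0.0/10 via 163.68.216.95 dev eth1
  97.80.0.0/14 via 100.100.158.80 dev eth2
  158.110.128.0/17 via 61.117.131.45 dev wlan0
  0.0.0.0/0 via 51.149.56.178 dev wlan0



Longest prefix match for 158.110.213.196:
  /12 81.160.0.0: no
  /10 197.192.0.0: no
  /14 97.80.0.0: no
  /17 158.110.128.0: MATCH
  /0 0.0.0.0: MATCH
Selected: next-hop 61.117.131.45 via wlan0 (matched /17)


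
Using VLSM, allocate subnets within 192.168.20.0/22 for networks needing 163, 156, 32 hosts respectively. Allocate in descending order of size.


163 hosts -> /24 (254 usable): 192.168.20.0/24
156 hosts -> /24 (254 usable): 192.168.21.0/24
32 hosts -> /26 (62 usable): 192.168.22.0/26
Allocation: 192.168.20.0/24 (163 hosts, 254 usable); 192.168.21.0/24 (156 hosts, 254 usable); 192.168.22.0/26 (32 hosts, 62 usable)


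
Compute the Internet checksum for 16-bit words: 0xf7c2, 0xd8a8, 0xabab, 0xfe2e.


Sum all words (with carry folding):
+ 0xf7c2 = 0xf7c2
+ 0xd8a8 = 0xd06b
+ 0xabab = 0x7c17
+ 0xfe2e = 0x7a46
One's complement: ~0x7a46
Checksum = 0x85b9


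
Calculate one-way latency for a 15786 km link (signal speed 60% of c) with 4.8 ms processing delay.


Speed = 0.6 * 3e5 km/s = 180000 km/s
Propagation delay = 15786 / 180000 = 0.0877 s = 87.7 ms
Processing delay = 4.8 ms
Total one-way latency = 92.5 ms


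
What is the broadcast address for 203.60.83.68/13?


Network: 203.56.0.0/13
Host bits = 19
Set all host bits to 1:
Broadcast: 203.63.255.255


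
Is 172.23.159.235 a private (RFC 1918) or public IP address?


RFC 1918 private ranges:
  10.0.0.0/8 (10.0.0.0 - 10.255.255.255)
  172.16.0.0/12 (172.16.0.0 - 172.31.255.255)
  192.168.0.0/16 (192.168.0.0 - 192.168.255.255)
Private (in 172.16.0.0/12)


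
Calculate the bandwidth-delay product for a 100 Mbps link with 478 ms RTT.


BDP = bandwidth * RTT
= 100 Mbps * 478 ms
= 100 * 1e6 * 478 / 1000 bits
= 47800000 bits
= 5975000 bytes
= 5834.9609 KB
BDP = 47800000 bits (5975000 bytes)


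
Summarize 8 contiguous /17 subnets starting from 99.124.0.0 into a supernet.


Original prefix: /17
Number of subnets: 8 = 2^3
New prefix = 17 - 3 = 14
Supernet: 99.124.0.0/14


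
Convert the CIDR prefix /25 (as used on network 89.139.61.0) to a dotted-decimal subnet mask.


/25 means 25 network bits, 7 host bits
Binary: 11111111111111111111111110000000
Mask: 255.255.255.128


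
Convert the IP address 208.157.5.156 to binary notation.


208 = 11010000
157 = 10011101
5 = 00000101
156 = 10011100
Binary: 11010000.10011101.00000101.10011100


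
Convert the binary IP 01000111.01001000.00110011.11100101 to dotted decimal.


01000111 = 71
01001000 = 72
00110011 = 51
11100101 = 229
IP: 71.72.51.229


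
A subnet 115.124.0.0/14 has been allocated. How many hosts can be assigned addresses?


Host bits = 32 - 14 = 18
Total addresses = 2^18 = 262144
Usable = total - 2 (network and broadcast)
Usable hosts: 262142


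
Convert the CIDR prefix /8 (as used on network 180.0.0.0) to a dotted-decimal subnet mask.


/8 means 8 network bits, 24 host bits
Binary: 11111111000000000000000000000000
Mask: 255.0.0.0


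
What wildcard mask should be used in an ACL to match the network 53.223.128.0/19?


Subnet mask: 255.255.224.0
Wildcard = 255.255.255.255 - subnet mask
255 - 255 = 0
255 - 255 = 0
255 - 224 = 31
255 - 0 = 255
Wildcard: 0.0.31.255


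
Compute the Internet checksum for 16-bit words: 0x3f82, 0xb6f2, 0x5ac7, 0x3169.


Sum all words (with carry folding):
+ 0x3f82 = 0x3f82
+ 0xb6f2 = 0xf674
+ 0x5ac7 = 0x513c
+ 0x3169 = 0x82a5
One's complement: ~0x82a5
Checksum = 0x7d5a


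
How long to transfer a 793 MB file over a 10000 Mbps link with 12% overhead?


Effective throughput = 10000 * (1 - 12/100) = 8800 Mbps
File size in Mb = 793 * 8 = 6344 Mb
Time = 6344 / 8800
Time = 0.7209 seconds


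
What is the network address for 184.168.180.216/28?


IP:   10111000.10101000.10110100.11011000
Mask: 11111111.11111111.11111111.11110000
AND operation:
Net:  10111000.10101000.10110100.11010000
Network: 184.168.180.208/28


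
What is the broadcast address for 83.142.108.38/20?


Network: 83.142.96.0/20
Host bits = 12
Set all host bits to 1:
Broadcast: 83.142.111.255


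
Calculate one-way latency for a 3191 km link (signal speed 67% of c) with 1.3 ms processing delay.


Speed = 0.67 * 3e5 km/s = 201000 km/s
Propagation delay = 3191 / 201000 = 0.0159 s = 15.8756 ms
Processing delay = 1.3 ms
Total one-way latency = 17.1756 ms


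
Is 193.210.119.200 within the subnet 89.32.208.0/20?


Subnet network: 89.32.208.0
Test IP AND mask: 193.210.112.0
No, 193.210.119.200 is not in 89.32.208.0/20


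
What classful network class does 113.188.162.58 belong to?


First octet: 113
Binary: 01110001
0xxxxxxx -> Class A (1-126)
Class A, default mask 255.0.0.0 (/8)


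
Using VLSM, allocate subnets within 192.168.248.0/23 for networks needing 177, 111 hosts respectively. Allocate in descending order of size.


177 hosts -> /24 (254 usable): 192.168.248.0/24
111 hosts -> /25 (126 usable): 192.168.249.0/25
Allocation: 192.168.248.0/24 (177 hosts, 254 usable); 192.168.249.0/25 (111 hosts, 126 usable)


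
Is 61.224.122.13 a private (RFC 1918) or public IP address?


RFC 1918 private ranges:
  10.0.0.0/8 (10.0.0.0 - 10.255.255.255)
  172.16.0.0/12 (172.16.0.0 - 172.31.255.255)
  192.168.0.0/16 (192.168.0.0 - 192.168.255.255)
Public (not in any RFC 1918 range)


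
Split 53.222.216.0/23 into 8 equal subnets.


New prefix = 23 + 3 = 26
Each subnet has 64 addresses
  53.222.216.0/26
  53.222.216.64/26
  53.222.216.128/26
  53.222.216.192/26
  53.222.217.0/26
  53.222.217.64/26
  53.222.217.128/26
  53.222.217.192/26
Subnets: 53.222.216.0/26, 53.222.216.64/26, 53.222.216.128/26, 53.222.216.192/26, 53.222.217.0/26, 53.222.217.64/26, 53.222.217.128/26, 53.222.217.192/26


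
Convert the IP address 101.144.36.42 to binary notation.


101 = 01100101
144 = 10010000
36 = 00100100
42 = 00101010
Binary: 01100101.10010000.00100100.00101010


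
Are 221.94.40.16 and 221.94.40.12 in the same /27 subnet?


Mask: 255.255.255.224
221.94.40.16 AND mask = 221.94.40.0
221.94.40.12 AND mask = 221.94.40.0
Yes, same subnet (221.94.40.0)


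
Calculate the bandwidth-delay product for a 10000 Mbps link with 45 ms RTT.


BDP = bandwidth * RTT
= 10000 Mbps * 45 ms
= 10000 * 1e6 * 45 / 1000 bits
= 450000000 bits
= 56250000 bytes
= 54931.6406 KB
BDP = 450000000 bits (56250000 bytes)


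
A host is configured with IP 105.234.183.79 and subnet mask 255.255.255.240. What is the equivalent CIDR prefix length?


Binary: 11111111.11111111.11111111.11110000
Count leading 1s
Prefix: /28


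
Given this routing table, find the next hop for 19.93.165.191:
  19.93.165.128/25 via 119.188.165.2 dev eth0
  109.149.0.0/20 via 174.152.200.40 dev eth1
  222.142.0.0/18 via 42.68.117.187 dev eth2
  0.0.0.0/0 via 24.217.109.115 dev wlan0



Longest prefix match for 19.93.165.191:
  /25 19.93.165.128: MATCH
  /20 109.149.0.0: no
  /18 222.142.0.0: no
  /0 0.0.0.0: MATCH
Selected: next-hop 119.188.165.2 via eth0 (matched /25)


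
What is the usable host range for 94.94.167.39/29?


Network: 94.94.167.32
Broadcast: 94.94.167.39
First usable = network + 1
Last usable = broadcast - 1
Range: 94.94.167.33 to 94.94.167.38


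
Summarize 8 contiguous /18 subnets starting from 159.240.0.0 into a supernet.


Original prefix: /18
Number of subnets: 8 = 2^3
New prefix = 18 - 3 = 15
Supernet: 159.240.0.0/15


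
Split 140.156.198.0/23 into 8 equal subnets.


New prefix = 23 + 3 = 26
Each subnet has 64 addresses
  140.156.198.0/26
  140.156.198.64/26
  140.156.198.128/26
  140.156.198.192/26
  140.156.199.0/26
  140.156.199.64/26
  140.156.199.128/26
  140.156.199.192/26
Subnets: 140.156.198.0/26, 140.156.198.64/26, 140.156.198.128/26, 140.156.198.192/26, 140.156.199.0/26, 140.156.199.64/26, 140.156.199.128/26, 140.156.199.192/26


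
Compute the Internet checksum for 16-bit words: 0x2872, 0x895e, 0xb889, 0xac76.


Sum all words (with carry folding):
+ 0x2872 = 0x2872
+ 0x895e = 0xb1d0
+ 0xb889 = 0x6a5a
+ 0xac76 = 0x16d1
One's complement: ~0x16d1
Checksum = 0xe92e


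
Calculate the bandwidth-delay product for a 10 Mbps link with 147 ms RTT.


BDP = bandwidth * RTT
= 10 Mbps * 147 ms
= 10 * 1e6 * 147 / 1000 bits
= 1470000 bits
= 183750 bytes
= 179.4434 KB
BDP = 1470000 bits (183750 bytes)


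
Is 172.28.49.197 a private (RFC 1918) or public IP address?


RFC 1918 private ranges:
  10.0.0.0/8 (10.0.0.0 - 10.255.255.255)
  172.16.0.0/12 (172.16.0.0 - 172.31.255.255)
  192.168.0.0/16 (192.168.0.0 - 192.168.255.255)
Private (in 172.16.0.0/12)


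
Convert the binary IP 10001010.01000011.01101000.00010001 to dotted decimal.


10001010 = 138
01000011 = 67
01101000 = 104
00010001 = 17
IP: 138.67.104.17


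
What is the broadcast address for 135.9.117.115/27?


Network: 135.9.117.96/27
Host bits = 5
Set all host bits to 1:
Broadcast: 135.9.117.127


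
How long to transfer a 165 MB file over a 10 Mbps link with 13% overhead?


Effective throughput = 10 * (1 - 13/100) = 8.7 Mbps
File size in Mb = 165 * 8 = 1320 Mb
Time = 1320 / 8.7
Time = 151.7241 seconds


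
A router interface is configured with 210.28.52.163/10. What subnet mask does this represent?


/10 means 10 network bits, 22 host bits
Binary: 11111111110000000000000000000000
Mask: 255.192.0.0


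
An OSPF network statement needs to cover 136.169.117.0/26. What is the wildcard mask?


Subnet mask: 255.255.255.192
Wildcard = 255.255.255.255 - subnet mask
255 - 255 = 0
255 - 255 = 0
255 - 255 = 0
255 - 192 = 63
Wildcard: 0.0.0.63


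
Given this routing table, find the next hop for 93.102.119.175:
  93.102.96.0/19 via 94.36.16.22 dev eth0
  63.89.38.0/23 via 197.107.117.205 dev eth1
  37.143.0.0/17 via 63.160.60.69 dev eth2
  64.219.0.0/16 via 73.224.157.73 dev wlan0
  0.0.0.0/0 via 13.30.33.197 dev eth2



Longest prefix match for 93.102.119.175:
  /19 93.102.96.0: MATCH
  /23 63.89.38.0: no
  /17 37.143.0.0: no
  /16 64.219.0.0: no
  /0 0.0.0.0: MATCH
Selected: next-hop 94.36.16.22 via eth0 (matched /19)


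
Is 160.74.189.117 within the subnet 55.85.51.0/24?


Subnet network: 55.85.51.0
Test IP AND mask: 160.74.189.0
No, 160.74.189.117 is not in 55.85.51.0/24


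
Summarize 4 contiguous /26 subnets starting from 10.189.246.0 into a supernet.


Original prefix: /26
Number of subnets: 4 = 2^2
New prefix = 26 - 2 = 24
Supernet: 10.189.246.0/24


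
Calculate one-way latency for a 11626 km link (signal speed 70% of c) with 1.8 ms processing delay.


Speed = 0.7 * 3e5 km/s = 210000 km/s
Propagation delay = 11626 / 210000 = 0.0554 s = 55.3619 ms
Processing delay = 1.8 ms
Total one-way latency = 57.1619 ms


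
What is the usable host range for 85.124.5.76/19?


Network: 85.124.0.0
Broadcast: 85.124.31.255
First usable = network + 1
Last usable = broadcast - 1
Range: 85.124.0.1 to 85.124.31.254


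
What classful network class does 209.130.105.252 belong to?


First octet: 209
Binary: 11010001
110xxxxx -> Class C (192-223)
Class C, default mask 255.255.255.0 (/24)


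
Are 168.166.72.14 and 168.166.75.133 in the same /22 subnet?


Mask: 255.255.252.0
168.166.72.14 AND mask = 168.166.72.0
168.166.75.133 AND mask = 168.166.72.0
Yes, same subnet (168.166.72.0)


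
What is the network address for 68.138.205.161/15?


IP:   01000100.10001010.11001101.10100001
Mask: 11111111.11111110.00000000.00000000
AND operation:
Net:  01000100.10001010.00000000.00000000
Network: 68.138.0.0/15


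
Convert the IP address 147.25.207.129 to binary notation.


147 = 10010011
25 = 00011001
207 = 11001111
129 = 10000001
Binary: 10010011.00011001.11001111.10000001


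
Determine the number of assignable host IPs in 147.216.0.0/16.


Host bits = 32 - 16 = 16
Total addresses = 2^16 = 65536
Usable = total - 2 (network and broadcast)
Usable hosts: 65534


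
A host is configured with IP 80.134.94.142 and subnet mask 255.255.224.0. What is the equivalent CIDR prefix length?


Binary: 11111111.11111111.11100000.00000000
Count leading 1s
Prefix: /19


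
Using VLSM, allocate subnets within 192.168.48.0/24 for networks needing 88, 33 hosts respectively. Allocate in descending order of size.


88 hosts -> /25 (126 usable): 192.168.48.0/25
33 hosts -> /26 (62 usable): 192.168.48.128/26
Allocation: 192.168.48.0/25 (88 hosts, 126 usable); 192.168.48.128/26 (33 hosts, 62 usable)
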